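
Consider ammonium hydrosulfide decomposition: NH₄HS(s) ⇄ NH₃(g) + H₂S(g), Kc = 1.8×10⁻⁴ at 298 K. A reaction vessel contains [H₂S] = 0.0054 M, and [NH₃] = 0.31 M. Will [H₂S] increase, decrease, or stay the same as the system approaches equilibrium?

(NH₄HS is a pure solid — omitted from Qc.)
Qc = [NH₃]·[H₂S] = (0.31)·(0.0054) = 0.0017
Qc = 0.0017 > Kc = 1.8×10⁻⁴: net reverse reaction.
H₂S is a product, so it decreases.

decrease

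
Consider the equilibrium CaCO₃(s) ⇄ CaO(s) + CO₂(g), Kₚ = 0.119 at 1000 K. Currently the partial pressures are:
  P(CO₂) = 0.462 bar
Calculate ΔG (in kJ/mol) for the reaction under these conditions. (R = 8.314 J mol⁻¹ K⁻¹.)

(CaCO₃, CaO are pure solids — omitted from Qₚ.)
Qₚ = P(CO₂) = 0.462
ΔG = RT ln(Qₚ/Kₚ) = (8.314 J mol⁻¹ K⁻¹)(1000 K) × ln(0.462/0.119)
   = (8.314 kJ/mol)(1.356) = 11.3 kJ/mol
ΔG > 0, so the forward reaction is non-spontaneous (proceeds in reverse).

ΔG = 11.3 kJ/mol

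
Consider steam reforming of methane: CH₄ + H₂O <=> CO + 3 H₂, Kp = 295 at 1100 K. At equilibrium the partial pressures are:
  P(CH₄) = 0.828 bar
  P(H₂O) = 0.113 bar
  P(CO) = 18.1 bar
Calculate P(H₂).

P(H₂) = 1.15 bar

At equilibrium, Kp = P(CO)·P(H₂)³ / (P(CH₄)·P(H₂O)) = 295.
(18.1)·(P(H₂))³ / ((0.828)·(0.113)) = 295
P(H₂)³ = 1.52 ⇒ P(H₂) = 1.15 bar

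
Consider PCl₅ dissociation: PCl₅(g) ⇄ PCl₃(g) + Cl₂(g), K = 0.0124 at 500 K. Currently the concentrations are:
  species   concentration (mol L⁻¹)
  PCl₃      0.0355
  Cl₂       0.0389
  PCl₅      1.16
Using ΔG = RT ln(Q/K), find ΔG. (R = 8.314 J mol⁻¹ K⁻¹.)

Q = [PCl₃]·[Cl₂] / [PCl₅] = (0.0355)·(0.0389) / (1.16) = 0.00119
ΔG = RT ln(Q/K) = (8.314 J mol⁻¹ K⁻¹)(500 K) × ln(0.00119/0.0124)
   = (4.157 kJ/mol)(-2.344) = -9.74 kJ/mol
ΔG < 0, so the forward reaction is spontaneous (proceeds forward).

ΔG = -9.74 kJ/mol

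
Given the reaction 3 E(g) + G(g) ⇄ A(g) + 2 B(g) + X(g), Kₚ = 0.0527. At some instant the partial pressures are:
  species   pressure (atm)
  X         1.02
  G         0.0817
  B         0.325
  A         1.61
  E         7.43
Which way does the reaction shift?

Qₚ = P(A)·P(B)²·P(X) / (P(E)³·P(G)) = (1.61)·(0.325)²·(1.02) / ((7.43)³·(0.0817)) = 0.00518
Qₚ = 0.00518 < Kₚ = 0.0527, so the forward reaction proceeds.

toward products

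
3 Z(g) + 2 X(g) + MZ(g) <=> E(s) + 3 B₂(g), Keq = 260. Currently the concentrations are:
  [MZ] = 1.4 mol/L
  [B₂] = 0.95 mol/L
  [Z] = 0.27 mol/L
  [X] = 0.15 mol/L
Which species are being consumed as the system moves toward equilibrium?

E, B₂ (products)

(E is a pure solid — omitted from Q.)
Q = [B₂]³ / ([Z]³·[X]²·[MZ]) = (0.95)³ / ((0.27)³·(0.15)²·(1.4)) = 1400
Q = 1400 > Keq = 260: net reverse reaction.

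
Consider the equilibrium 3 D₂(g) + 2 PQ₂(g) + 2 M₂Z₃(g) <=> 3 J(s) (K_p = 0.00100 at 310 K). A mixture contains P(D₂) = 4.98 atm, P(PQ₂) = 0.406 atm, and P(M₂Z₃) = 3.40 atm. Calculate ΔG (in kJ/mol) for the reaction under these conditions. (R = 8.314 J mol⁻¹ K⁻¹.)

(J is a pure solid — omitted from Q_p.)
Q_p = 1 / (P(D₂)³·P(PQ₂)²·P(M₂Z₃)²) = 1 / ((4.98)³·(0.406)²·(3.40)²) = 0.00425
ΔG = RT ln(Q_p/K_p) = (8.314 J mol⁻¹ K⁻¹)(310 K) × ln(0.00425/0.00100)
   = (2.577 kJ/mol)(1.447) = 3.73 kJ/mol
ΔG > 0, so the forward reaction is non-spontaneous (proceeds in reverse).

ΔG = 3.73 kJ/mol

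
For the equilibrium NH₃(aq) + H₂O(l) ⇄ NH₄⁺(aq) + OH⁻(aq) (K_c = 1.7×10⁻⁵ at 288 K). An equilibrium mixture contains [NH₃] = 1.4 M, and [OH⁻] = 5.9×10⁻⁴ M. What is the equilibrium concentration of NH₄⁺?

[NH₄⁺] = 0.040 M

(H₂O is a pure liquid — omitted from K_c.)
At equilibrium, K_c = [NH₄⁺]·[OH⁻] / [NH₃] = 1.7×10⁻⁵.
([NH₄⁺])·(5.9×10⁻⁴) / (1.4) = 1.7×10⁻⁵
[NH₄⁺] = 0.0403 = 0.040 M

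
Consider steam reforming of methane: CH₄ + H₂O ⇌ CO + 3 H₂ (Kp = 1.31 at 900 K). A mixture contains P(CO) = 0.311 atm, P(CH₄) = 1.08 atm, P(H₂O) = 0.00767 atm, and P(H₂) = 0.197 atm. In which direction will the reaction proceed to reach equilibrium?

Qp = P(CO)·P(H₂)³ / (P(CH₄)·P(H₂O)) = (0.311)·(0.197)³ / ((1.08)·(0.00767)) = 0.287
Qp = 0.287 < Kp = 1.31, so the forward reaction proceeds.

to the right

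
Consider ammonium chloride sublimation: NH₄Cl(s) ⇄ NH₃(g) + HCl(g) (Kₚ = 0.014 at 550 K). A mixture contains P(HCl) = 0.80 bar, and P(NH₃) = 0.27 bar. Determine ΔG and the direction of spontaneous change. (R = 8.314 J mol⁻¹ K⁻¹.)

(NH₄Cl is a pure solid — omitted from Qₚ.)
Qₚ = P(NH₃)·P(HCl) = (0.27)·(0.80) = 0.216
ΔG = RT ln(Qₚ/Kₚ) = (8.314 J mol⁻¹ K⁻¹)(550 K) × ln(0.216/0.014)
   = (4.573 kJ/mol)(2.736) = 12.5 kJ/mol
ΔG > 0, so the forward reaction is non-spontaneous (proceeds in reverse).

ΔG = 12.5 kJ/mol; the forward reaction is non-spontaneous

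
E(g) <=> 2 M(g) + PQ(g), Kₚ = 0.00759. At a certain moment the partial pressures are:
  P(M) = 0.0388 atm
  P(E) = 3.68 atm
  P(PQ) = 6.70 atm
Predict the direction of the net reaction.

forward (toward products)

Qₚ = P(M)²·P(PQ) / P(E) = (0.0388)²·(6.70) / (3.68) = 0.00274
Qₚ = 0.00274 < Kₚ = 0.00759, so the forward reaction proceeds.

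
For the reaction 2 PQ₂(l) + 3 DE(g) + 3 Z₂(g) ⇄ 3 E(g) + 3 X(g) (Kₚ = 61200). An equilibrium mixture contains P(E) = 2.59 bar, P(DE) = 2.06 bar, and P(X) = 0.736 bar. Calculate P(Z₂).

(PQ₂ is a pure liquid — omitted from Kₚ.)
At equilibrium, Kₚ = P(E)³·P(X)³ / (P(DE)³·P(Z₂)³) = 61200.
(2.59)³·(0.736)³ / ((2.06)³·(P(Z₂))³) = 61200
P(Z₂)³ = 1.29×10⁻⁵ ⇒ P(Z₂) = 0.0235 bar

P(Z₂) = 0.0235 bar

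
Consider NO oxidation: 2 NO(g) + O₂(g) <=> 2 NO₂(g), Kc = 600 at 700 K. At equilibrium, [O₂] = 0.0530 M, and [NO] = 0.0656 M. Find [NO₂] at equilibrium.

At equilibrium, Kc = [NO₂]² / ([NO]²·[O₂]) = 600.
([NO₂])² / ((0.0656)²·(0.0530)) = 600
[NO₂]² = 0.137 ⇒ [NO₂] = 0.370 M

[NO₂] = 0.370 M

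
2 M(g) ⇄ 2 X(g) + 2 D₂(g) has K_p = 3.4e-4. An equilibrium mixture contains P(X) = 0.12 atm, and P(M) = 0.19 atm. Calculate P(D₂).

P(D₂) = 0.029 atm

At equilibrium, K_p = P(X)²·P(D₂)² / P(M)² = 3.4e-4.
(0.12)²·(P(D₂))² / (0.19)² = 3.4e-4
P(D₂)² = 8.52e-4 ⇒ P(D₂) = 0.029 atm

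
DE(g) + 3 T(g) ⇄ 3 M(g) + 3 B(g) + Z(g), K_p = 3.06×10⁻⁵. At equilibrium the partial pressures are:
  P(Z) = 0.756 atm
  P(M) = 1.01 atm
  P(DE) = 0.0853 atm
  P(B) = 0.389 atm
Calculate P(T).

At equilibrium, K_p = P(M)³·P(B)³·P(Z) / (P(DE)·P(T)³) = 3.06×10⁻⁵.
(1.01)³·(0.389)³·(0.756) / ((0.0853)·(P(T))³) = 3.06×10⁻⁵
P(T)³ = 17600 ⇒ P(T) = 26.0 atm

P(T) = 26.0 atm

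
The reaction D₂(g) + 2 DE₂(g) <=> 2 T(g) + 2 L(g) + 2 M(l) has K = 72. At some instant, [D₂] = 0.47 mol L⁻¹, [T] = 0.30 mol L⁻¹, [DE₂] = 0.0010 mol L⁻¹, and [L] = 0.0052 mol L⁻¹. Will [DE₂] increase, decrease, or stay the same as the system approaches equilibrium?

(M is a pure liquid — omitted from Q.)
Q = [T]²·[L]² / ([D₂]·[DE₂]²) = (0.30)²·(0.0052)² / ((0.47)·(0.0010)²) = 5.2
Q = 5.2 < K = 72: net forward reaction.
DE₂ is a reactant, so it decreases.

decrease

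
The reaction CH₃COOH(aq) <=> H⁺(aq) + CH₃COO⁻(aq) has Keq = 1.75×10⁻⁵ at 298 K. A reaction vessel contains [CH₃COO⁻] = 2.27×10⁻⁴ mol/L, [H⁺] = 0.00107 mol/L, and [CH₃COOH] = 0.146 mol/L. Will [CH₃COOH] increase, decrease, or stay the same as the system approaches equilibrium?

Q = [H⁺]·[CH₃COO⁻] / [CH₃COOH] = (0.00107)·(2.27×10⁻⁴) / (0.146) = 1.66×10⁻⁶
Q = 1.66×10⁻⁶ < Keq = 1.75×10⁻⁵: net forward reaction.
CH₃COOH is a reactant, so it decreases.

decrease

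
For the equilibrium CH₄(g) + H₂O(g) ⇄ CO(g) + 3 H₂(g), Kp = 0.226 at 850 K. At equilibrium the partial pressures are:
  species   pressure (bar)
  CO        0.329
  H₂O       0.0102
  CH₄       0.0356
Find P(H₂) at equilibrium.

At equilibrium, Kp = P(CO)·P(H₂)³ / (P(CH₄)·P(H₂O)) = 0.226.
(0.329)·(P(H₂))³ / ((0.0356)·(0.0102)) = 0.226
P(H₂)³ = 2.49×10⁻⁴ ⇒ P(H₂) = 0.0629 bar

P(H₂) = 0.0629 bar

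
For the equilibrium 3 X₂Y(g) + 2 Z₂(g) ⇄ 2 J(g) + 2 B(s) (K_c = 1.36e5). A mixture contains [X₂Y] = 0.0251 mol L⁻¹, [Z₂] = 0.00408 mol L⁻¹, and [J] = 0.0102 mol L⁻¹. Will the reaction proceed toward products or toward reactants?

in the reverse direction

(B is a pure solid — omitted from Q_c.)
Q_c = [J]² / ([X₂Y]³·[Z₂]²) = (0.0102)² / ((0.0251)³·(0.00408)²) = 3.95e5
Q_c = 3.95e5 > K_c = 1.36e5, so the reverse reaction proceeds.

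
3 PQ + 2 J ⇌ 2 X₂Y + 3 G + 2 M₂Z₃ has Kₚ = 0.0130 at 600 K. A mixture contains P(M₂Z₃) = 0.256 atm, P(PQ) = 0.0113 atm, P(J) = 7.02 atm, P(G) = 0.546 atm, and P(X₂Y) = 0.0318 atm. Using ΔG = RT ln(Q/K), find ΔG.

ΔG = 12.3 kJ/mol

Qₚ = P(X₂Y)²·P(G)³·P(M₂Z₃)² / (P(PQ)³·P(J)²) = (0.0318)²·(0.546)³·(0.256)² / ((0.0113)³·(7.02)²) = 0.152
ΔG = RT ln(Qₚ/Kₚ) = (8.314 J mol⁻¹ K⁻¹)(600 K) × ln(0.152/0.0130)
   = (4.988 kJ/mol)(2.459) = 12.3 kJ/mol
ΔG > 0, so the forward reaction is non-spontaneous (proceeds in reverse).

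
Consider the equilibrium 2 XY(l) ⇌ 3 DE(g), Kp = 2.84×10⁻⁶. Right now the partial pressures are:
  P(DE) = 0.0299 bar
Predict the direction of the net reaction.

reverse (toward reactants)

(XY is a pure liquid — omitted from Qp.)
Qp = P(DE)³ = (0.0299)³ = 2.67×10⁻⁵
Qp = 2.67×10⁻⁵ > Kp = 2.84×10⁻⁶, so the reverse reaction proceeds.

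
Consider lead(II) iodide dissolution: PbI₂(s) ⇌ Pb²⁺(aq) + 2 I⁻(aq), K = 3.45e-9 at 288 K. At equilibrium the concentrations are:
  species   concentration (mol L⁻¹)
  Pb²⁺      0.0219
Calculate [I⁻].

[I⁻] = 3.97e-4 mol L⁻¹

(PbI₂ is a pure solid — omitted from K.)
At equilibrium, K = [Pb²⁺]·[I⁻]² = 3.45e-9.
(0.0219)·([I⁻])² = 3.45e-9
[I⁻]² = 1.58e-7 ⇒ [I⁻] = 3.97e-4 mol L⁻¹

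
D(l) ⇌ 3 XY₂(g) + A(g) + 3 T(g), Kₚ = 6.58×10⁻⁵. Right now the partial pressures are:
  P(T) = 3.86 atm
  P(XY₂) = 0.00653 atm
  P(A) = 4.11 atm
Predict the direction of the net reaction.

(D is a pure liquid — omitted from Qₚ.)
Qₚ = P(XY₂)³·P(A)·P(T)³ = (0.00653)³·(4.11)·(3.86)³ = 6.58×10⁻⁵
Qₚ = 6.58×10⁻⁵ = Kₚ, so the system is already at equilibrium.

no net change (already at equilibrium)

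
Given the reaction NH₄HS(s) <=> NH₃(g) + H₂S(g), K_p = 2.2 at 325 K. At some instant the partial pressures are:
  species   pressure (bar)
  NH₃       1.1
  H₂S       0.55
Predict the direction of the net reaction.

in the forward direction

(NH₄HS is a pure solid — omitted from Q_p.)
Q_p = P(NH₃)·P(H₂S) = (1.1)·(0.55) = 0.61
Q_p = 0.61 < K_p = 2.2, so the forward reaction proceeds.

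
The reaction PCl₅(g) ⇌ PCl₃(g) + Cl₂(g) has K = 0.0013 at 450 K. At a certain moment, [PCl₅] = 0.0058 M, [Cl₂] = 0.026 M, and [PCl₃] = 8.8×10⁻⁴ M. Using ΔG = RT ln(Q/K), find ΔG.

Q = [PCl₃]·[Cl₂] / [PCl₅] = (8.8×10⁻⁴)·(0.026) / (0.0058) = 0.00394
ΔG = RT ln(Q/K) = (8.314 J mol⁻¹ K⁻¹)(450 K) × ln(0.00394/0.0013)
   = (3.741 kJ/mol)(1.109) = 4.15 kJ/mol
ΔG > 0, so the forward reaction is non-spontaneous (proceeds in reverse).

ΔG = 4.15 kJ/mol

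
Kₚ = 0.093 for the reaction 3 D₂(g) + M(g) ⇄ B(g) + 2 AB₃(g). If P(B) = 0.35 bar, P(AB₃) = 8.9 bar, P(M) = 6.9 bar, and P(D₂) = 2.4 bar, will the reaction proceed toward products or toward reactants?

reverse (toward reactants)

Qₚ = P(B)·P(AB₃)² / (P(D₂)³·P(M)) = (0.35)·(8.9)² / ((2.4)³·(6.9)) = 0.29
Qₚ = 0.29 > Kₚ = 0.093, so the reverse reaction proceeds.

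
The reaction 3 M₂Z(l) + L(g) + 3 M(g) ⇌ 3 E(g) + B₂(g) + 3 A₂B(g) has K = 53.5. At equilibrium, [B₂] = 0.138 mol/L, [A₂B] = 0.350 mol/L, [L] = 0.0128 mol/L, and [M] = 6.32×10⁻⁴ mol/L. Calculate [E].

(M₂Z is a pure liquid — omitted from K.)
At equilibrium, K = [E]³·[B₂]·[A₂B]³ / ([L]·[M]³) = 53.5.
([E])³·(0.138)·(0.350)³ / ((0.0128)·(6.32×10⁻⁴)³) = 53.5
[E]³ = 2.92×10⁻⁸ ⇒ [E] = 0.00308 mol/L

[E] = 0.00308 mol/L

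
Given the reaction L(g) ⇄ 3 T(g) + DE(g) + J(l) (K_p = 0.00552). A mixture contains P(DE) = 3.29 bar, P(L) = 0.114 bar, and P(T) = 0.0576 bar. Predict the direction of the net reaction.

(J is a pure liquid — omitted from Q_p.)
Q_p = P(T)³·P(DE) / P(L) = (0.0576)³·(3.29) / (0.114) = 0.00552
Q_p = 0.00552 = K_p, so the system is already at equilibrium.

at equilibrium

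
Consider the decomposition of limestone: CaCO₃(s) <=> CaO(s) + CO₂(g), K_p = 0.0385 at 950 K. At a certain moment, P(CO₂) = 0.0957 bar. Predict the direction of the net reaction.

(CaCO₃, CaO are pure solids — omitted from Q_p.)
Q_p = P(CO₂) = 0.0957
Q_p = 0.0957 > K_p = 0.0385, so the reverse reaction proceeds.

in the reverse direction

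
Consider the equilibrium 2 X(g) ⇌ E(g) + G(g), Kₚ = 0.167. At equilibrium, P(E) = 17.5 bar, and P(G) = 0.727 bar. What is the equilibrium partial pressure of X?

At equilibrium, Kₚ = P(E)·P(G) / P(X)² = 0.167.
(17.5)·(0.727) / (P(X))² = 0.167
P(X)² = 76.2 ⇒ P(X) = 8.73 bar

P(X) = 8.73 bar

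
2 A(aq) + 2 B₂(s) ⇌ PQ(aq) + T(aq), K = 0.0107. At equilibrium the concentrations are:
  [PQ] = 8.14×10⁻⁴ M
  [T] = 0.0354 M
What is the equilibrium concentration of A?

(B₂ is a pure solid — omitted from K.)
At equilibrium, K = [PQ]·[T] / [A]² = 0.0107.
(8.14×10⁻⁴)·(0.0354) / ([A])² = 0.0107
[A]² = 0.00269 ⇒ [A] = 0.0519 M

[A] = 0.0519 M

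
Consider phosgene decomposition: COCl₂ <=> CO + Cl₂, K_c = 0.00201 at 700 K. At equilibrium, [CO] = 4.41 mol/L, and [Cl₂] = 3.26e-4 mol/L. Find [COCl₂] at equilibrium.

At equilibrium, K_c = [CO]·[Cl₂] / [COCl₂] = 0.00201.
(4.41)·(3.26e-4) / ([COCl₂]) = 0.00201
[COCl₂] = 0.715 mol/L

[COCl₂] = 0.715 mol/L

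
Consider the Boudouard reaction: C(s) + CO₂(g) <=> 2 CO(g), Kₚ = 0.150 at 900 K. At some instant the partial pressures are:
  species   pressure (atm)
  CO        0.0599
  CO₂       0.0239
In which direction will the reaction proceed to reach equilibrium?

(C is a pure solid — omitted from Qₚ.)
Qₚ = P(CO)² / P(CO₂) = (0.0599)² / (0.0239) = 0.150
Qₚ = 0.150 = Kₚ, so the system is already at equilibrium.

at equilibrium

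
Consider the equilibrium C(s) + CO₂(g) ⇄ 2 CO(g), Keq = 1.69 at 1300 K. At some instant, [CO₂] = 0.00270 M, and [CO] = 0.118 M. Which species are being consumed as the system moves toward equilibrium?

CO (products)

(C is a pure solid — omitted from Q.)
Q = [CO]² / [CO₂] = (0.118)² / (0.00270) = 5.16
Q = 5.16 > Keq = 1.69: net reverse reaction.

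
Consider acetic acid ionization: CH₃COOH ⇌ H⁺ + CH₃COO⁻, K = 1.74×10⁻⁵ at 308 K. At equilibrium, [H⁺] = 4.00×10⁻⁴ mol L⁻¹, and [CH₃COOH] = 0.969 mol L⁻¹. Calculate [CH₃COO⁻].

[CH₃COO⁻] = 0.0422 mol L⁻¹

At equilibrium, K = [H⁺]·[CH₃COO⁻] / [CH₃COOH] = 1.74×10⁻⁵.
(4.00×10⁻⁴)·([CH₃COO⁻]) / (0.969) = 1.74×10⁻⁵
[CH₃COO⁻] = 0.0422 mol L⁻¹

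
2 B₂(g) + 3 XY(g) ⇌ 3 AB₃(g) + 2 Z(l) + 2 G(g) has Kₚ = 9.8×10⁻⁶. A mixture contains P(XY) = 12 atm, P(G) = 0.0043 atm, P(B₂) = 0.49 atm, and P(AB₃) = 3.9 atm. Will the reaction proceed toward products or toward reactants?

to the right

(Z is a pure liquid — omitted from Qₚ.)
Qₚ = P(AB₃)³·P(G)² / (P(B₂)²·P(XY)³) = (3.9)³·(0.0043)² / ((0.49)²·(12)³) = 2.6×10⁻⁶
Qₚ = 2.6×10⁻⁶ < Kₚ = 9.8×10⁻⁶, so the forward reaction proceeds.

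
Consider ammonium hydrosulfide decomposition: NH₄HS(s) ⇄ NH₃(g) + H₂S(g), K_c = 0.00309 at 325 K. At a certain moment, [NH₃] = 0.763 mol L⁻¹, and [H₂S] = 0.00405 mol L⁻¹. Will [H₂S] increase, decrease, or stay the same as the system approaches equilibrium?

(NH₄HS is a pure solid — omitted from Q_c.)
Q_c = [NH₃]·[H₂S] = (0.763)·(0.00405) = 0.00309
Q_c = 0.00309 = K_c; the system is at equilibrium.

stay the same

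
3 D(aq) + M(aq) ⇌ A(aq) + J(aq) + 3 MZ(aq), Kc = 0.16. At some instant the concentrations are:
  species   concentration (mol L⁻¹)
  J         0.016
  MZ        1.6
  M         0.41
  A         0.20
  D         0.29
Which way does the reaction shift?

in the reverse direction

Qc = [A]·[J]·[MZ]³ / ([D]³·[M]) = (0.20)·(0.016)·(1.6)³ / ((0.29)³·(0.41)) = 1.3
Qc = 1.3 > Kc = 0.16, so the reverse reaction proceeds.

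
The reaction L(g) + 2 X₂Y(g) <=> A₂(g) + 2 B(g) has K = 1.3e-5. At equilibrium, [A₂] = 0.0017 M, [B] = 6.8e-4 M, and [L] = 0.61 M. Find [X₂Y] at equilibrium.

[X₂Y] = 0.010 M

At equilibrium, K = [A₂]·[B]² / ([L]·[X₂Y]²) = 1.3e-5.
(0.0017)·(6.8e-4)² / ((0.61)·([X₂Y])²) = 1.3e-5
[X₂Y]² = 9.91e-5 ⇒ [X₂Y] = 0.010 M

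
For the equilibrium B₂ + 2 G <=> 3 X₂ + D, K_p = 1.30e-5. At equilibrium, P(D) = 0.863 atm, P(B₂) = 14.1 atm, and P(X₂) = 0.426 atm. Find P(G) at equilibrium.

At equilibrium, K_p = P(X₂)³·P(D) / (P(B₂)·P(G)²) = 1.30e-5.
(0.426)³·(0.863) / ((14.1)·(P(G))²) = 1.30e-5
P(G)² = 364 ⇒ P(G) = 19.1 atm

P(G) = 19.1 atm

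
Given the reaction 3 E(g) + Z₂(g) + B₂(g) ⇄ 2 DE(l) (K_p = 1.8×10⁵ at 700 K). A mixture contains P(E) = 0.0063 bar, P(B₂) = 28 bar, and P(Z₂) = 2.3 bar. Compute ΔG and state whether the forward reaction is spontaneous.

(DE is a pure liquid — omitted from Q_p.)
Q_p = 1 / (P(E)³·P(Z₂)·P(B₂)) = 1 / ((0.0063)³·(2.3)·(28)) = 62100
ΔG = RT ln(Q_p/K_p) = (8.314 J mol⁻¹ K⁻¹)(700 K) × ln(62100/1.8×10⁵)
   = (5.820 kJ/mol)(-1.064) = -6.19 kJ/mol
ΔG < 0, so the forward reaction is spontaneous (proceeds forward).

ΔG = -6.19 kJ/mol; the forward reaction is spontaneous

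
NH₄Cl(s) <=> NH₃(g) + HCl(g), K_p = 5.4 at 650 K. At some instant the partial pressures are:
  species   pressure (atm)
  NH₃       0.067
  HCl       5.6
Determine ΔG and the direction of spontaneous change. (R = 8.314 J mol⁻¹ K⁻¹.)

(NH₄Cl is a pure solid — omitted from Q_p.)
Q_p = P(NH₃)·P(HCl) = (0.067)·(5.6) = 0.375
ΔG = RT ln(Q_p/K_p) = (8.314 J mol⁻¹ K⁻¹)(650 K) × ln(0.375/5.4)
   = (5.404 kJ/mol)(-2.667) = -14.4 kJ/mol
ΔG < 0, so the forward reaction is spontaneous (proceeds forward).

ΔG = -14.4 kJ/mol; the forward reaction is spontaneous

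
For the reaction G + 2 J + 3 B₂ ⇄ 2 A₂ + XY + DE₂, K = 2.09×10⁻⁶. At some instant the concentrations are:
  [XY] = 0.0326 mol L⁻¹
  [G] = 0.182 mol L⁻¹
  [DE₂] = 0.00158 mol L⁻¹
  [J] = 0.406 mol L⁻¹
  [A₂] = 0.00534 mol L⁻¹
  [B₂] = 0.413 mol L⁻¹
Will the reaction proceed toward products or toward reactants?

Q = [A₂]²·[XY]·[DE₂] / ([G]·[J]²·[B₂]³) = (0.00534)²·(0.0326)·(0.00158) / ((0.182)·(0.406)²·(0.413)³) = 6.95×10⁻⁷
Q = 6.95×10⁻⁷ < K = 2.09×10⁻⁶, so the forward reaction proceeds.

in the forward direction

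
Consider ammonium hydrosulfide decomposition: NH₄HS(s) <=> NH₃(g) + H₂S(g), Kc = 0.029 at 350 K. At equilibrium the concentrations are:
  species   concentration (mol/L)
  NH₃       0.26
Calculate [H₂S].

[H₂S] = 0.11 mol/L

(NH₄HS is a pure solid — omitted from Kc.)
At equilibrium, Kc = [NH₃]·[H₂S] = 0.029.
(0.26)·([H₂S]) = 0.029
[H₂S] = 0.112 = 0.11 mol/L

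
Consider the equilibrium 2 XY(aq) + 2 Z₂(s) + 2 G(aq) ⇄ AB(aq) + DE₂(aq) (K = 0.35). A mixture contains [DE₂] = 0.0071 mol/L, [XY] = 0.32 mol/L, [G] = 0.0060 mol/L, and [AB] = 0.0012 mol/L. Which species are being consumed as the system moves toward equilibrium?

(Z₂ is a pure solid — omitted from Q.)
Q = [AB]·[DE₂] / ([XY]²·[G]²) = (0.0012)·(0.0071) / ((0.32)²·(0.0060)²) = 2.3
Q = 2.3 > K = 0.35: net reverse reaction.

AB, DE₂ (products)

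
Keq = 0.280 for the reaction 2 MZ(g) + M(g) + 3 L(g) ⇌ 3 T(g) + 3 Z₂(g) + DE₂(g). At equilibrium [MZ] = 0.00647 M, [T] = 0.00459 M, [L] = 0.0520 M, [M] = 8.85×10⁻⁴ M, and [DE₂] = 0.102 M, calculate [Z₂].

At equilibrium, Keq = [T]³·[Z₂]³·[DE₂] / ([MZ]²·[M]·[L]³) = 0.280.
(0.00459)³·([Z₂])³·(0.102) / ((0.00647)²·(8.85×10⁻⁴)·(0.0520)³) = 0.280
[Z₂]³ = 1.48×10⁻⁴ ⇒ [Z₂] = 0.0529 M

[Z₂] = 0.0529 M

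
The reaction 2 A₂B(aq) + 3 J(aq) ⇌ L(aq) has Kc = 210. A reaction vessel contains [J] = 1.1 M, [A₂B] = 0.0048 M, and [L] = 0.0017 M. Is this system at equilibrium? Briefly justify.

no; Q < K, reaction proceeds forward

Qc = [L] / ([A₂B]²·[J]³) = (0.0017) / ((0.0048)²·(1.1)³) = 55
Qc = 55 < Kc = 210: net forward reaction.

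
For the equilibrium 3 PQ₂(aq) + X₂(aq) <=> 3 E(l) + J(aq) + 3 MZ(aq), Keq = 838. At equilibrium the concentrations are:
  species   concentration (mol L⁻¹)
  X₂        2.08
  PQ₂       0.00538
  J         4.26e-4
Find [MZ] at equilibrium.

[MZ] = 0.860 mol L⁻¹

(E is a pure liquid — omitted from Keq.)
At equilibrium, Keq = [J]·[MZ]³ / ([PQ₂]³·[X₂]) = 838.
(4.26e-4)·([MZ])³ / ((0.00538)³·(2.08)) = 838
[MZ]³ = 0.637 ⇒ [MZ] = 0.860 mol L⁻¹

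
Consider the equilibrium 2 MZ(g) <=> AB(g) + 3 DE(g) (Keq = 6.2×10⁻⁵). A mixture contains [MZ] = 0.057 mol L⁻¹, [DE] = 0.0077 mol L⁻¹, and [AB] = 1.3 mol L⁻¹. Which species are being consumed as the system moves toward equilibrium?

AB, DE (products)

Q = [AB]·[DE]³ / [MZ]² = (1.3)·(0.0077)³ / (0.057)² = 1.8×10⁻⁴
Q = 1.8×10⁻⁴ > Keq = 6.2×10⁻⁵: net reverse reaction.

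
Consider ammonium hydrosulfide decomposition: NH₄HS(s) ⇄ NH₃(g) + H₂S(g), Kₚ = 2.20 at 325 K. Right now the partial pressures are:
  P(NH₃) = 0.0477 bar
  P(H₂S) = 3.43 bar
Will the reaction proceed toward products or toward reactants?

(NH₄HS is a pure solid — omitted from Qₚ.)
Qₚ = P(NH₃)·P(H₂S) = (0.0477)·(3.43) = 0.164
Qₚ = 0.164 < Kₚ = 2.20, so the forward reaction proceeds.

to the right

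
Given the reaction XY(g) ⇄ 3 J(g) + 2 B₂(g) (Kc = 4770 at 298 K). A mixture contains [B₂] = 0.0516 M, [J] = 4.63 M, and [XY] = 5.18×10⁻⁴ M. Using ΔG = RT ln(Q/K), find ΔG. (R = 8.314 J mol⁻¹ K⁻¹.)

ΔG = -5.54 kJ/mol

Qc = [J]³·[B₂]² / [XY] = (4.63)³·(0.0516)² / (5.18×10⁻⁴) = 510
ΔG = RT ln(Qc/Kc) = (8.314 J mol⁻¹ K⁻¹)(298 K) × ln(510/4770)
   = (2.478 kJ/mol)(-2.236) = -5.54 kJ/mol
ΔG < 0, so the forward reaction is spontaneous (proceeds forward).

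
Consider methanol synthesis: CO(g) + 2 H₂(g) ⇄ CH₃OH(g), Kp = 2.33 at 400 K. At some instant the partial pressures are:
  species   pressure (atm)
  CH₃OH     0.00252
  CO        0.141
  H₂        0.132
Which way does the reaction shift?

Qp = P(CH₃OH) / (P(CO)·P(H₂)²) = (0.00252) / ((0.141)·(0.132)²) = 1.03
Qp = 1.03 < Kp = 2.33, so the forward reaction proceeds.

to the right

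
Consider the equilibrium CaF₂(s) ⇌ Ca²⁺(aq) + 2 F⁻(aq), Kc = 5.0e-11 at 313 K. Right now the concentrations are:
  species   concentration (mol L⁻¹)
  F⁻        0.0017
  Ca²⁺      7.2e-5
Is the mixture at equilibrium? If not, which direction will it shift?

no; Q > K, reaction proceeds in reverse

(CaF₂ is a pure solid — omitted from Qc.)
Qc = [Ca²⁺]·[F⁻]² = (7.2e-5)·(0.0017)² = 2.1e-10
Qc = 2.1e-10 > Kc = 5.0e-11: net reverse reaction.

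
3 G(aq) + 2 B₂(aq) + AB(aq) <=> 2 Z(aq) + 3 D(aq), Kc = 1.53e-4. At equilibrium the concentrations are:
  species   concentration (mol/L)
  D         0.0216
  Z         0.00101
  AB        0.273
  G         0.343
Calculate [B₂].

At equilibrium, Kc = [Z]²·[D]³ / ([G]³·[B₂]²·[AB]) = 1.53e-4.
(0.00101)²·(0.0216)³ / ((0.343)³·([B₂])²·(0.273)) = 1.53e-4
[B₂]² = 6.10e-6 ⇒ [B₂] = 0.00247 mol/L

[B₂] = 0.00247 mol/L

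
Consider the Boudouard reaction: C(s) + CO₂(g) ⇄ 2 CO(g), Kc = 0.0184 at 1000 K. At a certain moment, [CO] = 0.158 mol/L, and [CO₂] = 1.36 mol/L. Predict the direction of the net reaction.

(C is a pure solid — omitted from Qc.)
Qc = [CO]² / [CO₂] = (0.158)² / (1.36) = 0.0184
Qc = 0.0184 = Kc, so the system is already at equilibrium.

no net change (already at equilibrium)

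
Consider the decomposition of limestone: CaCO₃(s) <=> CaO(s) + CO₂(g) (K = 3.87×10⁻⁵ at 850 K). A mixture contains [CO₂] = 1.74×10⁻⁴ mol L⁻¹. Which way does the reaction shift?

reverse (toward reactants)

(CaCO₃, CaO are pure solids — omitted from Q.)
Q = [CO₂] = 1.74×10⁻⁴
Q = 1.74×10⁻⁴ > K = 3.87×10⁻⁵, so the reverse reaction proceeds.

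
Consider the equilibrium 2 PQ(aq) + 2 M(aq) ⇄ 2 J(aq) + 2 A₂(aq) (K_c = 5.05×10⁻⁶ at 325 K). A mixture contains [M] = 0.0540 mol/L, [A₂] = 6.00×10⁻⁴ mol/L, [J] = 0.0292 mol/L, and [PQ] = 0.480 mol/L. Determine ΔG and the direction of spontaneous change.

ΔG = -6.49 kJ/mol; the forward reaction is spontaneous

Q_c = [J]²·[A₂]² / ([PQ]²·[M]²) = (0.0292)²·(6.00×10⁻⁴)² / ((0.480)²·(0.0540)²) = 4.57×10⁻⁷
ΔG = RT ln(Q_c/K_c) = (8.314 J mol⁻¹ K⁻¹)(325 K) × ln(4.57×10⁻⁷/5.05×10⁻⁶)
   = (2.702 kJ/mol)(-2.402) = -6.49 kJ/mol
ΔG < 0, so the forward reaction is spontaneous (proceeds forward).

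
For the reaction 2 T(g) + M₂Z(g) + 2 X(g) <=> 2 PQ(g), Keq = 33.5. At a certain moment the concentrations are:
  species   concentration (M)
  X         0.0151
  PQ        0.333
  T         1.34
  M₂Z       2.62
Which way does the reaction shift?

Q = [PQ]² / ([T]²·[M₂Z]·[X]²) = (0.333)² / ((1.34)²·(2.62)·(0.0151)²) = 103
Q = 103 > Keq = 33.5, so the reverse reaction proceeds.

to the left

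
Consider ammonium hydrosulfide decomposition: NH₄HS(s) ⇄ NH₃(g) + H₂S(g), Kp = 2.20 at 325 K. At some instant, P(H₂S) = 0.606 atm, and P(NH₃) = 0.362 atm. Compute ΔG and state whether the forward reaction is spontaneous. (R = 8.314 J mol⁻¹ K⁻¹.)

ΔG = -6.23 kJ/mol; the forward reaction is spontaneous

(NH₄HS is a pure solid — omitted from Qp.)
Qp = P(NH₃)·P(H₂S) = (0.362)·(0.606) = 0.219
ΔG = RT ln(Qp/Kp) = (8.314 J mol⁻¹ K⁻¹)(325 K) × ln(0.219/2.20)
   = (2.702 kJ/mol)(-2.307) = -6.23 kJ/mol
ΔG < 0, so the forward reaction is spontaneous (proceeds forward).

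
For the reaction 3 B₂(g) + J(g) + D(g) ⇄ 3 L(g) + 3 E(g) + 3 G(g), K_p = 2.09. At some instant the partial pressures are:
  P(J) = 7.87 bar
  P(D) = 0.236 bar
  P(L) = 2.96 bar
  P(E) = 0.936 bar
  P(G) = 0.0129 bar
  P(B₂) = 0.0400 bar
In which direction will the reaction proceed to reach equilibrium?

in the forward direction

Q_p = P(L)³·P(E)³·P(G)³ / (P(B₂)³·P(J)·P(D)) = (2.96)³·(0.936)³·(0.0129)³ / ((0.0400)³·(7.87)·(0.236)) = 0.384
Q_p = 0.384 < K_p = 2.09, so the forward reaction proceeds.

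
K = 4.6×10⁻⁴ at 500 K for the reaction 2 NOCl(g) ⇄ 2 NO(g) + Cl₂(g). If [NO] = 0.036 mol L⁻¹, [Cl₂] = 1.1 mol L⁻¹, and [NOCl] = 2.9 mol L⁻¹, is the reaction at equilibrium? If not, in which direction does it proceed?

Q = [NO]²·[Cl₂] / [NOCl]² = (0.036)²·(1.1) / (2.9)² = 1.7×10⁻⁴
Q = 1.7×10⁻⁴ < K = 4.6×10⁻⁴, so the forward reaction proceeds.

toward products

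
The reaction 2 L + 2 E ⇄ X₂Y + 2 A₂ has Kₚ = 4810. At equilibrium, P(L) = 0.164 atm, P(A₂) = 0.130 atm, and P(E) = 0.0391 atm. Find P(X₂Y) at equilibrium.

P(X₂Y) = 11.7 atm

At equilibrium, Kₚ = P(X₂Y)·P(A₂)² / (P(L)²·P(E)²) = 4810.
(P(X₂Y))·(0.130)² / ((0.164)²·(0.0391)²) = 4810
P(X₂Y) = 11.7 atm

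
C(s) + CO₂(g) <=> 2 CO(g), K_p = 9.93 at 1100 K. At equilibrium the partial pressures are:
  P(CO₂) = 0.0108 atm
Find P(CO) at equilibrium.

P(CO) = 0.327 atm

(C is a pure solid — omitted from K_p.)
At equilibrium, K_p = P(CO)² / P(CO₂) = 9.93.
(P(CO))² / (0.0108) = 9.93
P(CO)² = 0.107 ⇒ P(CO) = 0.327 atm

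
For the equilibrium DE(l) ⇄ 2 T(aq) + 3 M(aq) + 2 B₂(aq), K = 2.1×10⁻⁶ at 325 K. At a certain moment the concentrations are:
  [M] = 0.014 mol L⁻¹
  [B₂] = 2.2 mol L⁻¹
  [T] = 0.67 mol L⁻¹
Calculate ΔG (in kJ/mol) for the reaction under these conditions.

ΔG = 2.82 kJ/mol

(DE is a pure liquid — omitted from Q.)
Q = [T]²·[M]³·[B₂]² = (0.67)²·(0.014)³·(2.2)² = 5.96×10⁻⁶
ΔG = RT ln(Q/K) = (8.314 J mol⁻¹ K⁻¹)(325 K) × ln(5.96×10⁻⁶/2.1×10⁻⁶)
   = (2.702 kJ/mol)(1.043) = 2.82 kJ/mol
ΔG > 0, so the forward reaction is non-spontaneous (proceeds in reverse).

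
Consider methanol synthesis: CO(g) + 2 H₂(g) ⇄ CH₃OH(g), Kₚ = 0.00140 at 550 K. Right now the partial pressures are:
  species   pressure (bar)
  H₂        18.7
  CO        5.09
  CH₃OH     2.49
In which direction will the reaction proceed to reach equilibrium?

at equilibrium

Qₚ = P(CH₃OH) / (P(CO)·P(H₂)²) = (2.49) / ((5.09)·(18.7)²) = 0.00140
Qₚ = 0.00140 = Kₚ, so the system is already at equilibrium.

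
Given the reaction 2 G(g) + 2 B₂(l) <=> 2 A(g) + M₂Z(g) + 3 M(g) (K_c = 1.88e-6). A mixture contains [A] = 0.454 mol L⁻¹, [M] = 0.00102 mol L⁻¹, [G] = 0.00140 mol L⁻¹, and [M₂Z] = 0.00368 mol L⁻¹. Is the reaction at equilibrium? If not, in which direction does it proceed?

forward (toward products)

(B₂ is a pure liquid — omitted from Q_c.)
Q_c = [A]²·[M₂Z]·[M]³ / [G]² = (0.454)²·(0.00368)·(0.00102)³ / (0.00140)² = 4.11e-7
Q_c = 4.11e-7 < K_c = 1.88e-6, so the forward reaction proceeds.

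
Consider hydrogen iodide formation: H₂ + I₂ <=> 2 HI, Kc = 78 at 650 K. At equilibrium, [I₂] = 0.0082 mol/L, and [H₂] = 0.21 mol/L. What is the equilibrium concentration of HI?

[HI] = 0.37 mol/L

At equilibrium, Kc = [HI]² / ([H₂]·[I₂]) = 78.
([HI])² / ((0.21)·(0.0082)) = 78
[HI]² = 0.134 ⇒ [HI] = 0.37 mol/L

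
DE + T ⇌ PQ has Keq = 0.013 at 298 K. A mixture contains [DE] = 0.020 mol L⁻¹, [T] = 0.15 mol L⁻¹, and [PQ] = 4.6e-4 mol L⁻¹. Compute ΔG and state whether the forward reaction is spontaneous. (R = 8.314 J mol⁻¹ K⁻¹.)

ΔG = 6.11 kJ/mol; the forward reaction is non-spontaneous

Q = [PQ] / ([DE]·[T]) = (4.6e-4) / ((0.020)·(0.15)) = 0.153
ΔG = RT ln(Q/Keq) = (8.314 J mol⁻¹ K⁻¹)(298 K) × ln(0.153/0.013)
   = (2.478 kJ/mol)(2.465) = 6.11 kJ/mol
ΔG > 0, so the forward reaction is non-spontaneous (proceeds in reverse).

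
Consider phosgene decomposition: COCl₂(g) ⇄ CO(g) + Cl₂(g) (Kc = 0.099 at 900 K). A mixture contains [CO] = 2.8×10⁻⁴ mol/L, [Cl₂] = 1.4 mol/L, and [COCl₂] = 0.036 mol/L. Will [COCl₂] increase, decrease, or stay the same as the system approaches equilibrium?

Qc = [CO]·[Cl₂] / [COCl₂] = (2.8×10⁻⁴)·(1.4) / (0.036) = 0.011
Qc = 0.011 < Kc = 0.099: net forward reaction.
COCl₂ is a reactant, so it decreases.

decrease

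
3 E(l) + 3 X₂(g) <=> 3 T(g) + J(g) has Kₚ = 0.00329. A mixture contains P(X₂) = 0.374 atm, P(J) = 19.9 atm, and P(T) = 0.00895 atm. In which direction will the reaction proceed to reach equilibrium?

(E is a pure liquid — omitted from Qₚ.)
Qₚ = P(T)³·P(J) / P(X₂)³ = (0.00895)³·(19.9) / (0.374)³ = 2.73×10⁻⁴
Qₚ = 2.73×10⁻⁴ < Kₚ = 0.00329, so the forward reaction proceeds.

forward (toward products)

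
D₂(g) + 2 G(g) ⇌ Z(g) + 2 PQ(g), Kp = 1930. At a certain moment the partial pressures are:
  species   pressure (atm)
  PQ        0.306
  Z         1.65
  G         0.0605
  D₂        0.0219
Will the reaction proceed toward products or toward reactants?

no net change (already at equilibrium)

Qp = P(Z)·P(PQ)² / (P(D₂)·P(G)²) = (1.65)·(0.306)² / ((0.0219)·(0.0605)²) = 1930
Qp = 1930 = Kp, so the system is already at equilibrium.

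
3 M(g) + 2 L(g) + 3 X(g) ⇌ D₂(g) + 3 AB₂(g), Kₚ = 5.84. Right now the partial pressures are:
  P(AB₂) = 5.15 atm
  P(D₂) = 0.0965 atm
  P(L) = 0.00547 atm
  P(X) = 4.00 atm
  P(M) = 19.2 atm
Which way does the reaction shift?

forward (toward products)

Qₚ = P(D₂)·P(AB₂)³ / (P(M)³·P(L)²·P(X)³) = (0.0965)·(5.15)³ / ((19.2)³·(0.00547)²·(4.00)³) = 0.973
Qₚ = 0.973 < Kₚ = 5.84, so the forward reaction proceeds.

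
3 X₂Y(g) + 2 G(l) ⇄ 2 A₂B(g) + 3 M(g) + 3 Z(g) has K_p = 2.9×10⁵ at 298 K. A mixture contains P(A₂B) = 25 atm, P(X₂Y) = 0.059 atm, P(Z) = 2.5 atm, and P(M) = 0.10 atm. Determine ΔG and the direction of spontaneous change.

(G is a pure liquid — omitted from Q_p.)
Q_p = P(A₂B)²·P(M)³·P(Z)³ / P(X₂Y)³ = (25)²·(0.10)³·(2.5)³ / (0.059)³ = 47500
ΔG = RT ln(Q_p/K_p) = (8.314 J mol⁻¹ K⁻¹)(298 K) × ln(47500/2.9×10⁵)
   = (2.478 kJ/mol)(-1.809) = -4.48 kJ/mol
ΔG < 0, so the forward reaction is spontaneous (proceeds forward).

ΔG = -4.48 kJ/mol; the forward reaction is spontaneous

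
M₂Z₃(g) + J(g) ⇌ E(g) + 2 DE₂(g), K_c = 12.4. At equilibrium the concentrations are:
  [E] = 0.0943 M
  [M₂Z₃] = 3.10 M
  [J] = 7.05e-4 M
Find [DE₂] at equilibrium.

[DE₂] = 0.536 M

At equilibrium, K_c = [E]·[DE₂]² / ([M₂Z₃]·[J]) = 12.4.
(0.0943)·([DE₂])² / ((3.10)·(7.05e-4)) = 12.4
[DE₂]² = 0.287 ⇒ [DE₂] = 0.536 M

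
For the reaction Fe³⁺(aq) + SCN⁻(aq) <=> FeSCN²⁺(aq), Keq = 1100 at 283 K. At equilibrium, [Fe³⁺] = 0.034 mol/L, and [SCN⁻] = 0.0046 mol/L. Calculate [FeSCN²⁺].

At equilibrium, Keq = [FeSCN²⁺] / ([Fe³⁺]·[SCN⁻]) = 1100.
([FeSCN²⁺]) / ((0.034)·(0.0046)) = 1100
[FeSCN²⁺] = 0.172 = 0.17 mol/L

[FeSCN²⁺] = 0.17 mol/L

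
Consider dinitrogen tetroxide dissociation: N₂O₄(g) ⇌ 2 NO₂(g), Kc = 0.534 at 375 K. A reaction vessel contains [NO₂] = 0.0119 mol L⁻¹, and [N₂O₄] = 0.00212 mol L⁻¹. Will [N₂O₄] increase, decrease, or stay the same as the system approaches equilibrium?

decrease

Qc = [NO₂]² / [N₂O₄] = (0.0119)² / (0.00212) = 0.0668
Qc = 0.0668 < Kc = 0.534: net forward reaction.
N₂O₄ is a reactant, so it decreases.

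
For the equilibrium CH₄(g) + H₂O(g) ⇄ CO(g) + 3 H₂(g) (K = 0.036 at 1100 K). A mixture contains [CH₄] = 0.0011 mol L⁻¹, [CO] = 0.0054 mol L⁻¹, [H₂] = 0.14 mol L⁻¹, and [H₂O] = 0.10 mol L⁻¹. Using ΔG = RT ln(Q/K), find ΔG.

Q = [CO]·[H₂]³ / ([CH₄]·[H₂O]) = (0.0054)·(0.14)³ / ((0.0011)·(0.10)) = 0.135
ΔG = RT ln(Q/K) = (8.314 J mol⁻¹ K⁻¹)(1100 K) × ln(0.135/0.036)
   = (9.145 kJ/mol)(1.322) = 12.1 kJ/mol
ΔG > 0, so the forward reaction is non-spontaneous (proceeds in reverse).

ΔG = 12.1 kJ/mol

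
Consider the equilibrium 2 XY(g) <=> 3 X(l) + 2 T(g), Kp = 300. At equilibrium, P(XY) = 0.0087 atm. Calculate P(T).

P(T) = 0.15 atm

(X is a pure liquid — omitted from Kp.)
At equilibrium, Kp = P(T)² / P(XY)² = 300.
(P(T))² / (0.0087)² = 300
P(T)² = 0.0227 ⇒ P(T) = 0.15 atm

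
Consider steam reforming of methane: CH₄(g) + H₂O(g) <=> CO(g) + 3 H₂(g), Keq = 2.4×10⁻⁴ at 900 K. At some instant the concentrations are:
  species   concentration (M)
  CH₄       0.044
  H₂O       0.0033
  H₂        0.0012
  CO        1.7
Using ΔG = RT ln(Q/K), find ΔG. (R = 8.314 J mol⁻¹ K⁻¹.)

Q = [CO]·[H₂]³ / ([CH₄]·[H₂O]) = (1.7)·(0.0012)³ / ((0.044)·(0.0033)) = 2.02×10⁻⁵
ΔG = RT ln(Q/Keq) = (8.314 J mol⁻¹ K⁻¹)(900 K) × ln(2.02×10⁻⁵/2.4×10⁻⁴)
   = (7.483 kJ/mol)(-2.475) = -18.5 kJ/mol
ΔG < 0, so the forward reaction is spontaneous (proceeds forward).

ΔG = -18.5 kJ/mol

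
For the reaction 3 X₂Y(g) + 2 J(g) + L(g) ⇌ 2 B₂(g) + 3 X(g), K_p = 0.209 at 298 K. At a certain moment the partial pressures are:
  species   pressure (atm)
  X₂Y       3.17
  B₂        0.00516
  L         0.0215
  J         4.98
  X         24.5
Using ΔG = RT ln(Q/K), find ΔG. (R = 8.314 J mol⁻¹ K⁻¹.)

ΔG = -5.46 kJ/mol

Q_p = P(B₂)²·P(X)³ / (P(X₂Y)³·P(J)²·P(L)) = (0.00516)²·(24.5)³ / ((3.17)³·(4.98)²·(0.0215)) = 0.0231
ΔG = RT ln(Q_p/K_p) = (8.314 J mol⁻¹ K⁻¹)(298 K) × ln(0.0231/0.209)
   = (2.478 kJ/mol)(-2.203) = -5.46 kJ/mol
ΔG < 0, so the forward reaction is spontaneous (proceeds forward).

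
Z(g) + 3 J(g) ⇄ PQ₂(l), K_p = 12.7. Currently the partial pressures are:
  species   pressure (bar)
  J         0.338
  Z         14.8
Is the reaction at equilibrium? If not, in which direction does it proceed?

(PQ₂ is a pure liquid — omitted from Q_p.)
Q_p = 1 / (P(Z)·P(J)³) = 1 / ((14.8)·(0.338)³) = 1.75
Q_p = 1.75 < K_p = 12.7, so the forward reaction proceeds.

forward (toward products)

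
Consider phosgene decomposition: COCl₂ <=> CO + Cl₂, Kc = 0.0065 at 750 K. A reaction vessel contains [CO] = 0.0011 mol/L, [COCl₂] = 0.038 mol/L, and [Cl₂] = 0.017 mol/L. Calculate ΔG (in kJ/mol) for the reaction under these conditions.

ΔG = -16.1 kJ/mol

Qc = [CO]·[Cl₂] / [COCl₂] = (0.0011)·(0.017) / (0.038) = 4.92e-4
ΔG = RT ln(Qc/Kc) = (8.314 J mol⁻¹ K⁻¹)(750 K) × ln(4.92e-4/0.0065)
   = (6.236 kJ/mol)(-2.581) = -16.1 kJ/mol
ΔG < 0, so the forward reaction is spontaneous (proceeds forward).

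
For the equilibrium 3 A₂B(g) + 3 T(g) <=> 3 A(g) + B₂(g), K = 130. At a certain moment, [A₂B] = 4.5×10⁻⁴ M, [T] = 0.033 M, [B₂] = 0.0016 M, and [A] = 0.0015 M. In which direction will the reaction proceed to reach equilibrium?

Q = [A]³·[B₂] / ([A₂B]³·[T]³) = (0.0015)³·(0.0016) / ((4.5×10⁻⁴)³·(0.033)³) = 1600
Q = 1600 > K = 130, so the reverse reaction proceeds.

to the left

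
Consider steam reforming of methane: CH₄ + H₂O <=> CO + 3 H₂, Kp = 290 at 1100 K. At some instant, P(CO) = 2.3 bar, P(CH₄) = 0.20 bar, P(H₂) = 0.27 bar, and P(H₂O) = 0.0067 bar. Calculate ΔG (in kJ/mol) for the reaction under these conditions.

Qp = P(CO)·P(H₂)³ / (P(CH₄)·P(H₂O)) = (2.3)·(0.27)³ / ((0.20)·(0.0067)) = 33.8
ΔG = RT ln(Qp/Kp) = (8.314 J mol⁻¹ K⁻¹)(1100 K) × ln(33.8/290)
   = (9.145 kJ/mol)(-2.149) = -19.7 kJ/mol
ΔG < 0, so the forward reaction is spontaneous (proceeds forward).

ΔG = -19.7 kJ/mol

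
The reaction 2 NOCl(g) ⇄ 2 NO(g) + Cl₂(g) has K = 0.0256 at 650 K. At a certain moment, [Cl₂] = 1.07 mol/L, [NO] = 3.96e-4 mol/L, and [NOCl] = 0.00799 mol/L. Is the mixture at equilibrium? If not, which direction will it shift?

no; Q < K, reaction proceeds forward

Q = [NO]²·[Cl₂] / [NOCl]² = (3.96e-4)²·(1.07) / (0.00799)² = 0.00263
Q = 0.00263 < K = 0.0256: net forward reaction.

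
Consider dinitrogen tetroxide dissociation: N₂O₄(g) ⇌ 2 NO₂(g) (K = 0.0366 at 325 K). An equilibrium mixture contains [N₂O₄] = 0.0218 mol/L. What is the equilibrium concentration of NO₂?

At equilibrium, K = [NO₂]² / [N₂O₄] = 0.0366.
([NO₂])² / (0.0218) = 0.0366
[NO₂]² = 7.98e-4 ⇒ [NO₂] = 0.0282 mol/L

[NO₂] = 0.0282 mol/L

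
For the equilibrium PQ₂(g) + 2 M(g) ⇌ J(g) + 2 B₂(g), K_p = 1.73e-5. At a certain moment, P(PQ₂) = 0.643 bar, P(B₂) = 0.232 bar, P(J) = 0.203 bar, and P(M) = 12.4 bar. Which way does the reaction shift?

toward reactants

Q_p = P(J)·P(B₂)² / (P(PQ₂)·P(M)²) = (0.203)·(0.232)² / ((0.643)·(12.4)²) = 1.11e-4
Q_p = 1.11e-4 > K_p = 1.73e-5, so the reverse reaction proceeds.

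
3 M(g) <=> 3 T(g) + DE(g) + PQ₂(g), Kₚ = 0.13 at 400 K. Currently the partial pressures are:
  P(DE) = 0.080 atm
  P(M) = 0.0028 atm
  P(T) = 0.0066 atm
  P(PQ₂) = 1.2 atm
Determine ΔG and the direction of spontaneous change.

Qₚ = P(T)³·P(DE)·P(PQ₂) / P(M)³ = (0.0066)³·(0.080)·(1.2) / (0.0028)³ = 1.26
ΔG = RT ln(Qₚ/Kₚ) = (8.314 J mol⁻¹ K⁻¹)(400 K) × ln(1.26/0.13)
   = (3.326 kJ/mol)(2.271) = 7.55 kJ/mol
ΔG > 0, so the forward reaction is non-spontaneous (proceeds in reverse).

ΔG = 7.55 kJ/mol; the forward reaction is non-spontaneous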